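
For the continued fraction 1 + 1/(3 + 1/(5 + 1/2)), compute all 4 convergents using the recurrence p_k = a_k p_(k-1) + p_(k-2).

1/1, 4/3, 21/16, 46/35

Using the convergent recurrence p_i = a_i*p_{i-1} + p_{i-2}, q_i = a_i*q_{i-1} + q_{i-2} with p_{-2}=0, p_{-1}=1, q_{-2}=1, q_{-1}=0:
  i=0: a_0=1, p_0 = 1*1 + 0 = 1, q_0 = 1*0 + 1 = 1.
  i=1: a_1=3, p_1 = 3*1 + 1 = 4, q_1 = 3*1 + 0 = 3.
  i=2: a_2=5, p_2 = 5*4 + 1 = 21, q_2 = 5*3 + 1 = 16.
  i=3: a_3=2, p_3 = 2*21 + 4 = 46, q_3 = 2*16 + 3 = 35.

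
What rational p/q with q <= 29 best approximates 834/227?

Expand x = 834/227 as a continued fraction with the Euclidean algorithm:
  834 = 3*227 + 153, so a_0 = 3.
  227 = 1*153 + 74, so a_1 = 1.
  153 = 2*74 + 5, so a_2 = 2.
  74 = 14*5 + 4, so a_3 = 14.
  5 = 1*4 + 1, so a_4 = 1.
  4 = 4*1 + 0, so a_5 = 4.
so x = [3; 1, 2, 14, 1, 4].
Convergents (p_i = a_i*p_{i-1} + p_{i-2}, q_i = a_i*q_{i-1} + q_{i-2} with p_{-2}=0, p_{-1}=1, q_{-2}=1, q_{-1}=0), until the denominator exceeds 29:
  i=0: a_0=3, p_0 = 3*1 + 0 = 3, q_0 = 3*0 + 1 = 1.
  i=1: a_1=1, p_1 = 1*3 + 1 = 4, q_1 = 1*1 + 0 = 1.
  i=2: a_2=2, p_2 = 2*4 + 3 = 11, q_2 = 2*1 + 1 = 3.
  i=3: a_3=14, p_3 = 14*11 + 4 = 158, q_3 = 14*3 + 1 = 43.
q_3 = 43 > 29, so the last convergent with denominator <= 29 is p_2/q_2 = 11/3.
The closest fraction with denominator <= 29 is either p_2/q_2 or the intermediate fraction (k*p_2 + p_1)/(k*q_2 + q_1) with the largest k >= 1 whose denominator stays <= 29; these approach x as k grows, and every other convergent or intermediate fraction in range is farther away.
Largest k: floor((29 - q_1)/q_2) = floor((29 - 1)/3) = 9.
That gives (9*11 + 4)/(9*3 + 1) = 103/28.
Compare the errors: |x - 11/3| = |834*3 - 11*227|/(227*3) = 5/681, and |x - 103/28| = |834*28 - 103*227|/(227*28) = 29/6356.
Cross-multiplying, 29*681 = 19749 < 31780 = 5*6356, so 29/6356 is smaller: the intermediate fraction 103/28 is closer to x than 11/3.

103/28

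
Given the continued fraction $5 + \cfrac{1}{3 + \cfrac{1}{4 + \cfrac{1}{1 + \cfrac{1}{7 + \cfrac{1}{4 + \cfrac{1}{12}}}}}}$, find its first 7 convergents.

Using the convergent recurrence p_i = a_i*p_{i-1} + p_{i-2}, q_i = a_i*q_{i-1} + q_{i-2} with p_{-2}=0, p_{-1}=1, q_{-2}=1, q_{-1}=0:
  i=0: a_0=5, p_0 = 5*1 + 0 = 5, q_0 = 5*0 + 1 = 1.
  i=1: a_1=3, p_1 = 3*5 + 1 = 16, q_1 = 3*1 + 0 = 3.
  i=2: a_2=4, p_2 = 4*16 + 5 = 69, q_2 = 4*3 + 1 = 13.
  i=3: a_3=1, p_3 = 1*69 + 16 = 85, q_3 = 1*13 + 3 = 16.
  i=4: a_4=7, p_4 = 7*85 + 69 = 664, q_4 = 7*16 + 13 = 125.
  i=5: a_5=4, p_5 = 4*664 + 85 = 2741, q_5 = 4*125 + 16 = 516.
  i=6: a_6=12, p_6 = 12*2741 + 664 = 33556, q_6 = 12*516 + 125 = 6317.

5/1, 16/3, 69/13, 85/16, 664/125, 2741/516, 33556/6317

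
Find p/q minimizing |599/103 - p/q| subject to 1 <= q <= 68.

Expand x = 599/103 as a continued fraction with the Euclidean algorithm:
  599 = 5*103 + 84, so a_0 = 5.
  103 = 1*84 + 19, so a_1 = 1.
  84 = 4*19 + 8, so a_2 = 4.
  19 = 2*8 + 3, so a_3 = 2.
  8 = 2*3 + 2, so a_4 = 2.
  3 = 1*2 + 1, so a_5 = 1.
  2 = 2*1 + 0, so a_6 = 2.
so x = [5; 1, 4, 2, 2, 1, 2].
Convergents (p_i = a_i*p_{i-1} + p_{i-2}, q_i = a_i*q_{i-1} + q_{i-2} with p_{-2}=0, p_{-1}=1, q_{-2}=1, q_{-1}=0), until the denominator exceeds 68:
  i=0: a_0=5, p_0 = 5*1 + 0 = 5, q_0 = 5*0 + 1 = 1.
  i=1: a_1=1, p_1 = 1*5 + 1 = 6, q_1 = 1*1 + 0 = 1.
  i=2: a_2=4, p_2 = 4*6 + 5 = 29, q_2 = 4*1 + 1 = 5.
  i=3: a_3=2, p_3 = 2*29 + 6 = 64, q_3 = 2*5 + 1 = 11.
  i=4: a_4=2, p_4 = 2*64 + 29 = 157, q_4 = 2*11 + 5 = 27.
  i=5: a_5=1, p_5 = 1*157 + 64 = 221, q_5 = 1*27 + 11 = 38.
  i=6: a_6=2, p_6 = 2*221 + 157 = 599, q_6 = 2*38 + 27 = 103.
q_6 = 103 > 68, so the last convergent with denominator <= 68 is p_5/q_5 = 221/38.
The closest fraction with denominator <= 68 is either p_5/q_5 or the intermediate fraction (k*p_5 + p_4)/(k*q_5 + q_4) with the largest k >= 1 whose denominator stays <= 68; these approach x as k grows, and every other convergent or intermediate fraction in range is farther away.
Largest k: floor((68 - q_4)/q_5) = floor((68 - 27)/38) = 1.
That gives (1*221 + 157)/(1*38 + 27) = 378/65.
Compare the errors: |x - 221/38| = |599*38 - 221*103|/(103*38) = 1/3914, and |x - 378/65| = |599*65 - 378*103|/(103*65) = 1/6695.
Cross-multiplying, 1*3914 = 3914 < 6695 = 1*6695, so 1/6695 is smaller: the intermediate fraction 378/65 is closer to x than 221/38.

378/65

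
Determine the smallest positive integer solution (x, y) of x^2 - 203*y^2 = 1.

First expand sqrt(203) as a continued fraction. With x_i = (sqrt(203) + m_i)/d_i and (m_0, d_0) = (0, 1): a_0 = floor(sqrt(203)) = 14, since 14^2 = 196 <= 203 < 225 = 15^2.
Iterate m_{i+1} = d_i*a_i - m_i, d_{i+1} = (203 - m_{i+1}^2)/d_i, a_{i+1} = floor((a_0 + m_{i+1})/d_{i+1}):
  m_1 = 1*14 - 0 = 14, d_1 = (203 - 14^2)/1 = 7/1 = 7, a_1 = floor((14 + 14)/7) = 4.
  m_2 = 7*4 - 14 = 14, d_2 = (203 - 14^2)/7 = 7/7 = 1, a_2 = floor((14 + 14)/1) = 28.
  m_3 = 1*28 - 14 = 14, d_3 = (203 - 14^2)/1 = 7/1 = 7: (m_3, d_3) = (m_1, d_1) = (14, 7), so from here the quotients repeat a_1, a_2; the period length is 2.
So sqrt(203) = [14; (4, 28)] with period length k = 2.
k is even, so the fundamental solution of x^2 - 203y^2 = 1 is (p_{k-1}, q_{k-1}) = (p_1, q_1); compute convergents through index 1.
Convergents (p_i = a_i*p_{i-1} + p_{i-2}, q_i = a_i*q_{i-1} + q_{i-2} with p_{-2}=0, p_{-1}=1, q_{-2}=1, q_{-1}=0):
  i=0: a_0=14, p_0 = 14*1 + 0 = 14, q_0 = 14*0 + 1 = 1.
  i=1: a_1=4, p_1 = 4*14 + 1 = 57, q_1 = 4*1 + 0 = 4.
Check: 57^2 - 203*4^2 = 3249 - 3248 = 1, so (x, y) = (57, 4) solves the equation, and by the theorem it is the least positive solution.

(x, y) = (57, 4)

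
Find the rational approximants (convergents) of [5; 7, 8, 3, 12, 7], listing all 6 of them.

5/1, 36/7, 293/57, 915/178, 11273/2193, 79826/15529

Using the convergent recurrence p_i = a_i*p_{i-1} + p_{i-2}, q_i = a_i*q_{i-1} + q_{i-2} with p_{-2}=0, p_{-1}=1, q_{-2}=1, q_{-1}=0:
  i=0: a_0=5, p_0 = 5*1 + 0 = 5, q_0 = 5*0 + 1 = 1.
  i=1: a_1=7, p_1 = 7*5 + 1 = 36, q_1 = 7*1 + 0 = 7.
  i=2: a_2=8, p_2 = 8*36 + 5 = 293, q_2 = 8*7 + 1 = 57.
  i=3: a_3=3, p_3 = 3*293 + 36 = 915, q_3 = 3*57 + 7 = 178.
  i=4: a_4=12, p_4 = 12*915 + 293 = 11273, q_4 = 12*178 + 57 = 2193.
  i=5: a_5=7, p_5 = 7*11273 + 915 = 79826, q_5 = 7*2193 + 178 = 15529.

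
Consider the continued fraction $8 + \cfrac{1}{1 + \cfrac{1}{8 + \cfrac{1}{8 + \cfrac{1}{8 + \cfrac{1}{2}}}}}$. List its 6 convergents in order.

8/1, 9/1, 80/9, 649/73, 5272/593, 11193/1259

Using the convergent recurrence p_i = a_i*p_{i-1} + p_{i-2}, q_i = a_i*q_{i-1} + q_{i-2} with p_{-2}=0, p_{-1}=1, q_{-2}=1, q_{-1}=0:
  i=0: a_0=8, p_0 = 8*1 + 0 = 8, q_0 = 8*0 + 1 = 1.
  i=1: a_1=1, p_1 = 1*8 + 1 = 9, q_1 = 1*1 + 0 = 1.
  i=2: a_2=8, p_2 = 8*9 + 8 = 80, q_2 = 8*1 + 1 = 9.
  i=3: a_3=8, p_3 = 8*80 + 9 = 649, q_3 = 8*9 + 1 = 73.
  i=4: a_4=8, p_4 = 8*649 + 80 = 5272, q_4 = 8*73 + 9 = 593.
  i=5: a_5=2, p_5 = 2*5272 + 649 = 11193, q_5 = 2*593 + 73 = 1259.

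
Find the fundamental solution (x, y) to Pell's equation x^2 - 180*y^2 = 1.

First expand sqrt(180) as a continued fraction. With x_i = (sqrt(180) + m_i)/d_i and (m_0, d_0) = (0, 1): a_0 = floor(sqrt(180)) = 13, since 13^2 = 169 <= 180 < 196 = 14^2.
Iterate m_{i+1} = d_i*a_i - m_i, d_{i+1} = (180 - m_{i+1}^2)/d_i, a_{i+1} = floor((a_0 + m_{i+1})/d_{i+1}):
  m_1 = 1*13 - 0 = 13, d_1 = (180 - 13^2)/1 = 11/1 = 11, a_1 = floor((13 + 13)/11) = 2.
  m_2 = 11*2 - 13 = 9, d_2 = (180 - 9^2)/11 = 99/11 = 9, a_2 = floor((13 + 9)/9) = 2.
  m_3 = 9*2 - 9 = 9, d_3 = (180 - 9^2)/9 = 99/9 = 11, a_3 = floor((13 + 9)/11) = 2.
  m_4 = 11*2 - 9 = 13, d_4 = (180 - 13^2)/11 = 11/11 = 1, a_4 = floor((13 + 13)/1) = 26.
  m_5 = 1*26 - 13 = 13, d_5 = (180 - 13^2)/1 = 11/1 = 11: (m_5, d_5) = (m_1, d_1) = (13, 11), so from here the quotients repeat a_1, ..., a_4; the period length is 4.
So sqrt(180) = [13; (2, 2, 2, 26)] with period length k = 4.
k is even, so the fundamental solution of x^2 - 180y^2 = 1 is (p_{k-1}, q_{k-1}) = (p_3, q_3); compute convergents through index 3.
Convergents (p_i = a_i*p_{i-1} + p_{i-2}, q_i = a_i*q_{i-1} + q_{i-2} with p_{-2}=0, p_{-1}=1, q_{-2}=1, q_{-1}=0):
  i=0: a_0=13, p_0 = 13*1 + 0 = 13, q_0 = 13*0 + 1 = 1.
  i=1: a_1=2, p_1 = 2*13 + 1 = 27, q_1 = 2*1 + 0 = 2.
  i=2: a_2=2, p_2 = 2*27 + 13 = 67, q_2 = 2*2 + 1 = 5.
  i=3: a_3=2, p_3 = 2*67 + 27 = 161, q_3 = 2*5 + 2 = 12.
Check: 161^2 - 180*12^2 = 25921 - 25920 = 1, so (x, y) = (161, 12) solves the equation, and by the theorem it is the least positive solution.

(x, y) = (161, 12)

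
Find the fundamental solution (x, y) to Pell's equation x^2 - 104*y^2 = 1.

First expand sqrt(104) as a continued fraction. With x_i = (sqrt(104) + m_i)/d_i and (m_0, d_0) = (0, 1): a_0 = floor(sqrt(104)) = 10, since 10^2 = 100 <= 104 < 121 = 11^2.
Iterate m_{i+1} = d_i*a_i - m_i, d_{i+1} = (104 - m_{i+1}^2)/d_i, a_{i+1} = floor((a_0 + m_{i+1})/d_{i+1}):
  m_1 = 1*10 - 0 = 10, d_1 = (104 - 10^2)/1 = 4/1 = 4, a_1 = floor((10 + 10)/4) = 5.
  m_2 = 4*5 - 10 = 10, d_2 = (104 - 10^2)/4 = 4/4 = 1, a_2 = floor((10 + 10)/1) = 20.
  m_3 = 1*20 - 10 = 10, d_3 = (104 - 10^2)/1 = 4/1 = 4: (m_3, d_3) = (m_1, d_1) = (10, 4), so from here the quotients repeat a_1, a_2; the period length is 2.
So sqrt(104) = [10; (5, 20)] with period length k = 2.
k is even, so the fundamental solution of x^2 - 104y^2 = 1 is (p_{k-1}, q_{k-1}) = (p_1, q_1); compute convergents through index 1.
Convergents (p_i = a_i*p_{i-1} + p_{i-2}, q_i = a_i*q_{i-1} + q_{i-2} with p_{-2}=0, p_{-1}=1, q_{-2}=1, q_{-1}=0):
  i=0: a_0=10, p_0 = 10*1 + 0 = 10, q_0 = 10*0 + 1 = 1.
  i=1: a_1=5, p_1 = 5*10 + 1 = 51, q_1 = 5*1 + 0 = 5.
Check: 51^2 - 104*5^2 = 2601 - 2600 = 1, so (x, y) = (51, 5) solves the equation, and by the theorem it is the least positive solution.

(x, y) = (51, 5)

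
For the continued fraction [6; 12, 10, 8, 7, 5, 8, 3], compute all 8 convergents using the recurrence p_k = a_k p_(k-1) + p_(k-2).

6/1, 73/12, 736/121, 5961/980, 42463/6981, 218276/35885, 1788671/294061, 5584289/918068

Using the convergent recurrence p_i = a_i*p_{i-1} + p_{i-2}, q_i = a_i*q_{i-1} + q_{i-2} with p_{-2}=0, p_{-1}=1, q_{-2}=1, q_{-1}=0:
  i=0: a_0=6, p_0 = 6*1 + 0 = 6, q_0 = 6*0 + 1 = 1.
  i=1: a_1=12, p_1 = 12*6 + 1 = 73, q_1 = 12*1 + 0 = 12.
  i=2: a_2=10, p_2 = 10*73 + 6 = 736, q_2 = 10*12 + 1 = 121.
  i=3: a_3=8, p_3 = 8*736 + 73 = 5961, q_3 = 8*121 + 12 = 980.
  i=4: a_4=7, p_4 = 7*5961 + 736 = 42463, q_4 = 7*980 + 121 = 6981.
  i=5: a_5=5, p_5 = 5*42463 + 5961 = 218276, q_5 = 5*6981 + 980 = 35885.
  i=6: a_6=8, p_6 = 8*218276 + 42463 = 1788671, q_6 = 8*35885 + 6981 = 294061.
  i=7: a_7=3, p_7 = 3*1788671 + 218276 = 5584289, q_7 = 3*294061 + 35885 = 918068.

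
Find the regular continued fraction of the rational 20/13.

[1; 1, 1, 6]

Run the Euclidean algorithm on 20 and 13; the successive quotients are the partial quotients a_0, a_1, ... (each step inverts the fractional part left over by the previous one):
  20 = 1*13 + 7, so a_0 = 1.
  13 = 1*7 + 6, so a_1 = 1.
  7 = 1*6 + 1, so a_2 = 1.
  6 = 6*1 + 0, so a_3 = 6.
The remainder reaches 0 after 4 divisions, so the expansion has 4 partial quotients, read off in order.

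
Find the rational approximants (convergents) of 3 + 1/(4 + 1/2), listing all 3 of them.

3/1, 13/4, 29/9

Using the convergent recurrence p_i = a_i*p_{i-1} + p_{i-2}, q_i = a_i*q_{i-1} + q_{i-2} with p_{-2}=0, p_{-1}=1, q_{-2}=1, q_{-1}=0:
  i=0: a_0=3, p_0 = 3*1 + 0 = 3, q_0 = 3*0 + 1 = 1.
  i=1: a_1=4, p_1 = 4*3 + 1 = 13, q_1 = 4*1 + 0 = 4.
  i=2: a_2=2, p_2 = 2*13 + 3 = 29, q_2 = 2*4 + 1 = 9.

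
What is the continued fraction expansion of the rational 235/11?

Run the Euclidean algorithm on 235 and 11; the successive quotients are the partial quotients a_0, a_1, ... (each step inverts the fractional part left over by the previous one):
  235 = 21*11 + 4, so a_0 = 21.
  11 = 2*4 + 3, so a_1 = 2.
  4 = 1*3 + 1, so a_2 = 1.
  3 = 3*1 + 0, so a_3 = 3.
The remainder reaches 0 after 4 divisions, so the expansion has 4 partial quotients, read off in order.

[21; 2, 1, 3]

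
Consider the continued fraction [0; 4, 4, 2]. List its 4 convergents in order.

0/1, 1/4, 4/17, 9/38

Using the convergent recurrence p_i = a_i*p_{i-1} + p_{i-2}, q_i = a_i*q_{i-1} + q_{i-2} with p_{-2}=0, p_{-1}=1, q_{-2}=1, q_{-1}=0:
  i=0: a_0=0, p_0 = 0*1 + 0 = 0, q_0 = 0*0 + 1 = 1.
  i=1: a_1=4, p_1 = 4*0 + 1 = 1, q_1 = 4*1 + 0 = 4.
  i=2: a_2=4, p_2 = 4*1 + 0 = 4, q_2 = 4*4 + 1 = 17.
  i=3: a_3=2, p_3 = 2*4 + 1 = 9, q_3 = 2*17 + 4 = 38.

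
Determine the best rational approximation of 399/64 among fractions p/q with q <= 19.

Expand x = 399/64 as a continued fraction with the Euclidean algorithm:
  399 = 6*64 + 15, so a_0 = 6.
  64 = 4*15 + 4, so a_1 = 4.
  15 = 3*4 + 3, so a_2 = 3.
  4 = 1*3 + 1, so a_3 = 1.
  3 = 3*1 + 0, so a_4 = 3.
so x = [6; 4, 3, 1, 3].
Convergents (p_i = a_i*p_{i-1} + p_{i-2}, q_i = a_i*q_{i-1} + q_{i-2} with p_{-2}=0, p_{-1}=1, q_{-2}=1, q_{-1}=0), until the denominator exceeds 19:
  i=0: a_0=6, p_0 = 6*1 + 0 = 6, q_0 = 6*0 + 1 = 1.
  i=1: a_1=4, p_1 = 4*6 + 1 = 25, q_1 = 4*1 + 0 = 4.
  i=2: a_2=3, p_2 = 3*25 + 6 = 81, q_2 = 3*4 + 1 = 13.
  i=3: a_3=1, p_3 = 1*81 + 25 = 106, q_3 = 1*13 + 4 = 17.
  i=4: a_4=3, p_4 = 3*106 + 81 = 399, q_4 = 3*17 + 13 = 64.
q_4 = 64 > 19, so the last convergent with denominator <= 19 is p_3/q_3 = 106/17.
The closest fraction with denominator <= 19 is either p_3/q_3 or the intermediate fraction (k*p_3 + p_2)/(k*q_3 + q_2) with the largest k >= 1 whose denominator stays <= 19; these approach x as k grows, and every other convergent or intermediate fraction in range is farther away.
Largest k: floor((19 - q_2)/q_3) = floor((19 - 13)/17) = 0.
Since k = 0, no intermediate fraction beyond p_3/q_3 has denominator <= 19, so the convergent 106/17 is the closest (its error is |399*17 - 106*64|/(64*17) = 1/1088).

106/17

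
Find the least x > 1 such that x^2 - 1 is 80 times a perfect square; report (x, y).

(x, y) = (9, 1)

First expand sqrt(80) as a continued fraction. With x_i = (sqrt(80) + m_i)/d_i and (m_0, d_0) = (0, 1): a_0 = floor(sqrt(80)) = 8, since 8^2 = 64 <= 80 < 81 = 9^2.
Iterate m_{i+1} = d_i*a_i - m_i, d_{i+1} = (80 - m_{i+1}^2)/d_i, a_{i+1} = floor((a_0 + m_{i+1})/d_{i+1}):
  m_1 = 1*8 - 0 = 8, d_1 = (80 - 8^2)/1 = 16/1 = 16, a_1 = floor((8 + 8)/16) = 1.
  m_2 = 16*1 - 8 = 8, d_2 = (80 - 8^2)/16 = 16/16 = 1, a_2 = floor((8 + 8)/1) = 16.
  m_3 = 1*16 - 8 = 8, d_3 = (80 - 8^2)/1 = 16/1 = 16: (m_3, d_3) = (m_1, d_1) = (8, 16), so from here the quotients repeat a_1, a_2; the period length is 2.
So sqrt(80) = [8; (1, 16)] with period length k = 2.
k is even, so the fundamental solution of x^2 - 80y^2 = 1 is (p_{k-1}, q_{k-1}) = (p_1, q_1); compute convergents through index 1.
Convergents (p_i = a_i*p_{i-1} + p_{i-2}, q_i = a_i*q_{i-1} + q_{i-2} with p_{-2}=0, p_{-1}=1, q_{-2}=1, q_{-1}=0):
  i=0: a_0=8, p_0 = 8*1 + 0 = 8, q_0 = 8*0 + 1 = 1.
  i=1: a_1=1, p_1 = 1*8 + 1 = 9, q_1 = 1*1 + 0 = 1.
Check: 9^2 - 80*1^2 = 81 - 80 = 1, so (x, y) = (9, 1) solves the equation, and by the theorem it is the least positive solution.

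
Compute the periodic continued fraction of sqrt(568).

[23; (1, 4, 1, 46)]

Write x_i = (sqrt(568) + m_i)/d_i with (m_0, d_0) = (0, 1). a_0 = floor(sqrt(568)) = 23, since 23^2 = 529 <= 568 < 576 = 24^2.
Iterate m_{i+1} = d_i*a_i - m_i, d_{i+1} = (568 - m_{i+1}^2)/d_i, a_{i+1} = floor((a_0 + m_{i+1})/d_{i+1}):
  m_1 = 1*23 - 0 = 23, d_1 = (568 - 23^2)/1 = 39/1 = 39, a_1 = floor((23 + 23)/39) = 1.
  m_2 = 39*1 - 23 = 16, d_2 = (568 - 16^2)/39 = 312/39 = 8, a_2 = floor((23 + 16)/8) = 4.
  m_3 = 8*4 - 16 = 16, d_3 = (568 - 16^2)/8 = 312/8 = 39, a_3 = floor((23 + 16)/39) = 1.
  m_4 = 39*1 - 16 = 23, d_4 = (568 - 23^2)/39 = 39/39 = 1, a_4 = floor((23 + 23)/1) = 46.
  m_5 = 1*46 - 23 = 23, d_5 = (568 - 23^2)/1 = 39/1 = 39: (m_5, d_5) = (m_1, d_1) = (23, 39), so from here the quotients repeat a_1, ..., a_4; the period length is 4.
Hence the expansion of sqrt(568) is a_0 = 23 followed by the repeating block 1, 4, 1, 46 (period 4).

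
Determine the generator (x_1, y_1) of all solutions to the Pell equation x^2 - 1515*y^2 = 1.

(x, y) = (506, 13)

First expand sqrt(1515) as a continued fraction. With x_i = (sqrt(1515) + m_i)/d_i and (m_0, d_0) = (0, 1): a_0 = floor(sqrt(1515)) = 38, since 38^2 = 1444 <= 1515 < 1521 = 39^2.
Iterate m_{i+1} = d_i*a_i - m_i, d_{i+1} = (1515 - m_{i+1}^2)/d_i, a_{i+1} = floor((a_0 + m_{i+1})/d_{i+1}):
  m_1 = 1*38 - 0 = 38, d_1 = (1515 - 38^2)/1 = 71/1 = 71, a_1 = floor((38 + 38)/71) = 1.
  m_2 = 71*1 - 38 = 33, d_2 = (1515 - 33^2)/71 = 426/71 = 6, a_2 = floor((38 + 33)/6) = 11.
  m_3 = 6*11 - 33 = 33, d_3 = (1515 - 33^2)/6 = 426/6 = 71, a_3 = floor((38 + 33)/71) = 1.
  m_4 = 71*1 - 33 = 38, d_4 = (1515 - 38^2)/71 = 71/71 = 1, a_4 = floor((38 + 38)/1) = 76.
  m_5 = 1*76 - 38 = 38, d_5 = (1515 - 38^2)/1 = 71/1 = 71: (m_5, d_5) = (m_1, d_1) = (38, 71), so from here the quotients repeat a_1, ..., a_4; the period length is 4.
So sqrt(1515) = [38; (1, 11, 1, 76)] with period length k = 4.
k is even, so the fundamental solution of x^2 - 1515y^2 = 1 is (p_{k-1}, q_{k-1}) = (p_3, q_3); compute convergents through index 3.
Convergents (p_i = a_i*p_{i-1} + p_{i-2}, q_i = a_i*q_{i-1} + q_{i-2} with p_{-2}=0, p_{-1}=1, q_{-2}=1, q_{-1}=0):
  i=0: a_0=38, p_0 = 38*1 + 0 = 38, q_0 = 38*0 + 1 = 1.
  i=1: a_1=1, p_1 = 1*38 + 1 = 39, q_1 = 1*1 + 0 = 1.
  i=2: a_2=11, p_2 = 11*39 + 38 = 467, q_2 = 11*1 + 1 = 12.
  i=3: a_3=1, p_3 = 1*467 + 39 = 506, q_3 = 1*12 + 1 = 13.
Check: 506^2 - 1515*13^2 = 256036 - 256035 = 1, so (x, y) = (506, 13) solves the equation, and by the theorem it is the least positive solution.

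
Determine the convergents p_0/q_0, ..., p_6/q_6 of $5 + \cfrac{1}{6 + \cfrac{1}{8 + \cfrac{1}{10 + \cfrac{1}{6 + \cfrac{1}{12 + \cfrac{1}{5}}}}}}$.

Using the convergent recurrence p_i = a_i*p_{i-1} + p_{i-2}, q_i = a_i*q_{i-1} + q_{i-2} with p_{-2}=0, p_{-1}=1, q_{-2}=1, q_{-1}=0:
  i=0: a_0=5, p_0 = 5*1 + 0 = 5, q_0 = 5*0 + 1 = 1.
  i=1: a_1=6, p_1 = 6*5 + 1 = 31, q_1 = 6*1 + 0 = 6.
  i=2: a_2=8, p_2 = 8*31 + 5 = 253, q_2 = 8*6 + 1 = 49.
  i=3: a_3=10, p_3 = 10*253 + 31 = 2561, q_3 = 10*49 + 6 = 496.
  i=4: a_4=6, p_4 = 6*2561 + 253 = 15619, q_4 = 6*496 + 49 = 3025.
  i=5: a_5=12, p_5 = 12*15619 + 2561 = 189989, q_5 = 12*3025 + 496 = 36796.
  i=6: a_6=5, p_6 = 5*189989 + 15619 = 965564, q_6 = 5*36796 + 3025 = 187005.

5/1, 31/6, 253/49, 2561/496, 15619/3025, 189989/36796, 965564/187005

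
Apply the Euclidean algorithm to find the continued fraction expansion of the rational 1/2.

Run the Euclidean algorithm on 1 and 2; the successive quotients are the partial quotients a_0, a_1, ... (each step inverts the fractional part left over by the previous one):
  1 = 0*2 + 1, so a_0 = 0.
  2 = 2*1 + 0, so a_1 = 2.
The remainder reaches 0 after 2 divisions, so the expansion has 2 partial quotients, read off in order.

[0; 2]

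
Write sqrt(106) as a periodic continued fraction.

Write x_i = (sqrt(106) + m_i)/d_i with (m_0, d_0) = (0, 1). a_0 = floor(sqrt(106)) = 10, since 10^2 = 100 <= 106 < 121 = 11^2.
Iterate m_{i+1} = d_i*a_i - m_i, d_{i+1} = (106 - m_{i+1}^2)/d_i, a_{i+1} = floor((a_0 + m_{i+1})/d_{i+1}):
  m_1 = 1*10 - 0 = 10, d_1 = (106 - 10^2)/1 = 6/1 = 6, a_1 = floor((10 + 10)/6) = 3.
  m_2 = 6*3 - 10 = 8, d_2 = (106 - 8^2)/6 = 42/6 = 7, a_2 = floor((10 + 8)/7) = 2.
  m_3 = 7*2 - 8 = 6, d_3 = (106 - 6^2)/7 = 70/7 = 10, a_3 = floor((10 + 6)/10) = 1.
  m_4 = 10*1 - 6 = 4, d_4 = (106 - 4^2)/10 = 90/10 = 9, a_4 = floor((10 + 4)/9) = 1.
  m_5 = 9*1 - 4 = 5, d_5 = (106 - 5^2)/9 = 81/9 = 9, a_5 = floor((10 + 5)/9) = 1.
  m_6 = 9*1 - 5 = 4, d_6 = (106 - 4^2)/9 = 90/9 = 10, a_6 = floor((10 + 4)/10) = 1.
  m_7 = 10*1 - 4 = 6, d_7 = (106 - 6^2)/10 = 70/10 = 7, a_7 = floor((10 + 6)/7) = 2.
  m_8 = 7*2 - 6 = 8, d_8 = (106 - 8^2)/7 = 42/7 = 6, a_8 = floor((10 + 8)/6) = 3.
  m_9 = 6*3 - 8 = 10, d_9 = (106 - 10^2)/6 = 6/6 = 1, a_9 = floor((10 + 10)/1) = 20.
  m_10 = 1*20 - 10 = 10, d_10 = (106 - 10^2)/1 = 6/1 = 6: (m_10, d_10) = (m_1, d_1) = (10, 6), so from here the quotients repeat a_1, ..., a_9; the period length is 9.
Hence the expansion of sqrt(106) is a_0 = 10 followed by the repeating block 3, 2, 1, 1, 1, 1, 2, 3, 20 (period 9).

[10; (3, 2, 1, 1, 1, 1, 2, 3, 20)]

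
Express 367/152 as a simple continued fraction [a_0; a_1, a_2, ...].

Run the Euclidean algorithm on 367 and 152; the successive quotients are the partial quotients a_0, a_1, ... (each step inverts the fractional part left over by the previous one):
  367 = 2*152 + 63, so a_0 = 2.
  152 = 2*63 + 26, so a_1 = 2.
  63 = 2*26 + 11, so a_2 = 2.
  26 = 2*11 + 4, so a_3 = 2.
  11 = 2*4 + 3, so a_4 = 2.
  4 = 1*3 + 1, so a_5 = 1.
  3 = 3*1 + 0, so a_6 = 3.
The remainder reaches 0 after 7 divisions, so the expansion has 7 partial quotients, read off in order.

[2; 2, 2, 2, 2, 1, 3]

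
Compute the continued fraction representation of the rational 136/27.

[5; 27]

Run the Euclidean algorithm on 136 and 27; the successive quotients are the partial quotients a_0, a_1, ... (each step inverts the fractional part left over by the previous one):
  136 = 5*27 + 1, so a_0 = 5.
  27 = 27*1 + 0, so a_1 = 27.
The remainder reaches 0 after 2 divisions, so the expansion has 2 partial quotients, read off in order.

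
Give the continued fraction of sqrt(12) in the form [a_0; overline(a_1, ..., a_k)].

Write x_i = (sqrt(12) + m_i)/d_i with (m_0, d_0) = (0, 1). a_0 = floor(sqrt(12)) = 3, since 3^2 = 9 <= 12 < 16 = 4^2.
Iterate m_{i+1} = d_i*a_i - m_i, d_{i+1} = (12 - m_{i+1}^2)/d_i, a_{i+1} = floor((a_0 + m_{i+1})/d_{i+1}):
  m_1 = 1*3 - 0 = 3, d_1 = (12 - 3^2)/1 = 3/1 = 3, a_1 = floor((3 + 3)/3) = 2.
  m_2 = 3*2 - 3 = 3, d_2 = (12 - 3^2)/3 = 3/3 = 1, a_2 = floor((3 + 3)/1) = 6.
  m_3 = 1*6 - 3 = 3, d_3 = (12 - 3^2)/1 = 3/1 = 3: (m_3, d_3) = (m_1, d_1) = (3, 3), so from here the quotients repeat a_1, a_2; the period length is 2.
Hence the expansion of sqrt(12) is a_0 = 3 followed by the repeating block 2, 6 (period 2).

[3; overline(2, 6)]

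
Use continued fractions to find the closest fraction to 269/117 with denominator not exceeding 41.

23/10

Expand x = 269/117 as a continued fraction with the Euclidean algorithm:
  269 = 2*117 + 35, so a_0 = 2.
  117 = 3*35 + 12, so a_1 = 3.
  35 = 2*12 + 11, so a_2 = 2.
  12 = 1*11 + 1, so a_3 = 1.
  11 = 11*1 + 0, so a_4 = 11.
so x = [2; 3, 2, 1, 11].
Convergents (p_i = a_i*p_{i-1} + p_{i-2}, q_i = a_i*q_{i-1} + q_{i-2} with p_{-2}=0, p_{-1}=1, q_{-2}=1, q_{-1}=0), until the denominator exceeds 41:
  i=0: a_0=2, p_0 = 2*1 + 0 = 2, q_0 = 2*0 + 1 = 1.
  i=1: a_1=3, p_1 = 3*2 + 1 = 7, q_1 = 3*1 + 0 = 3.
  i=2: a_2=2, p_2 = 2*7 + 2 = 16, q_2 = 2*3 + 1 = 7.
  i=3: a_3=1, p_3 = 1*16 + 7 = 23, q_3 = 1*7 + 3 = 10.
  i=4: a_4=11, p_4 = 11*23 + 16 = 269, q_4 = 11*10 + 7 = 117.
q_4 = 117 > 41, so the last convergent with denominator <= 41 is p_3/q_3 = 23/10.
The closest fraction with denominator <= 41 is either p_3/q_3 or the intermediate fraction (k*p_3 + p_2)/(k*q_3 + q_2) with the largest k >= 1 whose denominator stays <= 41; these approach x as k grows, and every other convergent or intermediate fraction in range is farther away.
Largest k: floor((41 - q_2)/q_3) = floor((41 - 7)/10) = 3.
That gives (3*23 + 16)/(3*10 + 7) = 85/37.
Compare the errors: |x - 23/10| = |269*10 - 23*117|/(117*10) = 1/1170, and |x - 85/37| = |269*37 - 85*117|/(117*37) = 8/4329.
Cross-multiplying, 1*4329 = 4329 < 9360 = 8*1170, so 1/1170 is smaller: the convergent 23/10 is closer to x than 85/37.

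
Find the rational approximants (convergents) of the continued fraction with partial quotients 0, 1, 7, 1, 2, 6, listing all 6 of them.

0/1, 1/1, 7/8, 8/9, 23/26, 146/165

Using the convergent recurrence p_i = a_i*p_{i-1} + p_{i-2}, q_i = a_i*q_{i-1} + q_{i-2} with p_{-2}=0, p_{-1}=1, q_{-2}=1, q_{-1}=0:
  i=0: a_0=0, p_0 = 0*1 + 0 = 0, q_0 = 0*0 + 1 = 1.
  i=1: a_1=1, p_1 = 1*0 + 1 = 1, q_1 = 1*1 + 0 = 1.
  i=2: a_2=7, p_2 = 7*1 + 0 = 7, q_2 = 7*1 + 1 = 8.
  i=3: a_3=1, p_3 = 1*7 + 1 = 8, q_3 = 1*8 + 1 = 9.
  i=4: a_4=2, p_4 = 2*8 + 7 = 23, q_4 = 2*9 + 8 = 26.
  i=5: a_5=6, p_5 = 6*23 + 8 = 146, q_5 = 6*26 + 9 = 165.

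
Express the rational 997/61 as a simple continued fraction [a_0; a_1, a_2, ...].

[16; 2, 1, 9, 2]

Run the Euclidean algorithm on 997 and 61; the successive quotients are the partial quotients a_0, a_1, ... (each step inverts the fractional part left over by the previous one):
  997 = 16*61 + 21, so a_0 = 16.
  61 = 2*21 + 19, so a_1 = 2.
  21 = 1*19 + 2, so a_2 = 1.
  19 = 9*2 + 1, so a_3 = 9.
  2 = 2*1 + 0, so a_4 = 2.
The remainder reaches 0 after 5 divisions, so the expansion has 5 partial quotients, read off in order.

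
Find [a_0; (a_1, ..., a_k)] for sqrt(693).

Write x_i = (sqrt(693) + m_i)/d_i with (m_0, d_0) = (0, 1). a_0 = floor(sqrt(693)) = 26, since 26^2 = 676 <= 693 < 729 = 27^2.
Iterate m_{i+1} = d_i*a_i - m_i, d_{i+1} = (693 - m_{i+1}^2)/d_i, a_{i+1} = floor((a_0 + m_{i+1})/d_{i+1}):
  m_1 = 1*26 - 0 = 26, d_1 = (693 - 26^2)/1 = 17/1 = 17, a_1 = floor((26 + 26)/17) = 3.
  m_2 = 17*3 - 26 = 25, d_2 = (693 - 25^2)/17 = 68/17 = 4, a_2 = floor((26 + 25)/4) = 12.
  m_3 = 4*12 - 25 = 23, d_3 = (693 - 23^2)/4 = 164/4 = 41, a_3 = floor((26 + 23)/41) = 1.
  m_4 = 41*1 - 23 = 18, d_4 = (693 - 18^2)/41 = 369/41 = 9, a_4 = floor((26 + 18)/9) = 4.
  m_5 = 9*4 - 18 = 18, d_5 = (693 - 18^2)/9 = 369/9 = 41, a_5 = floor((26 + 18)/41) = 1.
  m_6 = 41*1 - 18 = 23, d_6 = (693 - 23^2)/41 = 164/41 = 4, a_6 = floor((26 + 23)/4) = 12.
  m_7 = 4*12 - 23 = 25, d_7 = (693 - 25^2)/4 = 68/4 = 17, a_7 = floor((26 + 25)/17) = 3.
  m_8 = 17*3 - 25 = 26, d_8 = (693 - 26^2)/17 = 17/17 = 1, a_8 = floor((26 + 26)/1) = 52.
  m_9 = 1*52 - 26 = 26, d_9 = (693 - 26^2)/1 = 17/1 = 17: (m_9, d_9) = (m_1, d_1) = (26, 17), so from here the quotients repeat a_1, ..., a_8; the period length is 8.
Hence the expansion of sqrt(693) is a_0 = 26 followed by the repeating block 3, 12, 1, 4, 1, 12, 3, 52 (period 8).

[26; (3, 12, 1, 4, 1, 12, 3, 52)]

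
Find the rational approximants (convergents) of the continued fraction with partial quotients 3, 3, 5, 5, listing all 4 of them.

3/1, 10/3, 53/16, 275/83

Using the convergent recurrence p_i = a_i*p_{i-1} + p_{i-2}, q_i = a_i*q_{i-1} + q_{i-2} with p_{-2}=0, p_{-1}=1, q_{-2}=1, q_{-1}=0:
  i=0: a_0=3, p_0 = 3*1 + 0 = 3, q_0 = 3*0 + 1 = 1.
  i=1: a_1=3, p_1 = 3*3 + 1 = 10, q_1 = 3*1 + 0 = 3.
  i=2: a_2=5, p_2 = 5*10 + 3 = 53, q_2 = 5*3 + 1 = 16.
  i=3: a_3=5, p_3 = 5*53 + 10 = 275, q_3 = 5*16 + 3 = 83.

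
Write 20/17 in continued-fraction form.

[1; 5, 1, 2]

Run the Euclidean algorithm on 20 and 17; the successive quotients are the partial quotients a_0, a_1, ... (each step inverts the fractional part left over by the previous one):
  20 = 1*17 + 3, so a_0 = 1.
  17 = 5*3 + 2, so a_1 = 5.
  3 = 1*2 + 1, so a_2 = 1.
  2 = 2*1 + 0, so a_3 = 2.
The remainder reaches 0 after 4 divisions, so the expansion has 4 partial quotients, read off in order.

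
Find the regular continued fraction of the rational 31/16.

[1; 1, 15]

Run the Euclidean algorithm on 31 and 16; the successive quotients are the partial quotients a_0, a_1, ... (each step inverts the fractional part left over by the previous one):
  31 = 1*16 + 15, so a_0 = 1.
  16 = 1*15 + 1, so a_1 = 1.
  15 = 15*1 + 0, so a_2 = 15.
The remainder reaches 0 after 3 divisions, so the expansion has 3 partial quotients, read off in order.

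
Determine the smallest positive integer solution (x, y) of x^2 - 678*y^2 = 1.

(x, y) = (677, 26)

First expand sqrt(678) as a continued fraction. With x_i = (sqrt(678) + m_i)/d_i and (m_0, d_0) = (0, 1): a_0 = floor(sqrt(678)) = 26, since 26^2 = 676 <= 678 < 729 = 27^2.
Iterate m_{i+1} = d_i*a_i - m_i, d_{i+1} = (678 - m_{i+1}^2)/d_i, a_{i+1} = floor((a_0 + m_{i+1})/d_{i+1}):
  m_1 = 1*26 - 0 = 26, d_1 = (678 - 26^2)/1 = 2/1 = 2, a_1 = floor((26 + 26)/2) = 26.
  m_2 = 2*26 - 26 = 26, d_2 = (678 - 26^2)/2 = 2/2 = 1, a_2 = floor((26 + 26)/1) = 52.
  m_3 = 1*52 - 26 = 26, d_3 = (678 - 26^2)/1 = 2/1 = 2: (m_3, d_3) = (m_1, d_1) = (26, 2), so from here the quotients repeat a_1, a_2; the period length is 2.
So sqrt(678) = [26; (26, 52)] with period length k = 2.
k is even, so the fundamental solution of x^2 - 678y^2 = 1 is (p_{k-1}, q_{k-1}) = (p_1, q_1); compute convergents through index 1.
Convergents (p_i = a_i*p_{i-1} + p_{i-2}, q_i = a_i*q_{i-1} + q_{i-2} with p_{-2}=0, p_{-1}=1, q_{-2}=1, q_{-1}=0):
  i=0: a_0=26, p_0 = 26*1 + 0 = 26, q_0 = 26*0 + 1 = 1.
  i=1: a_1=26, p_1 = 26*26 + 1 = 677, q_1 = 26*1 + 0 = 26.
Check: 677^2 - 678*26^2 = 458329 - 458328 = 1, so (x, y) = (677, 26) solves the equation, and by the theorem it is the least positive solution.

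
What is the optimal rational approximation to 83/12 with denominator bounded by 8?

55/8

Expand x = 83/12 as a continued fraction with the Euclidean algorithm:
  83 = 6*12 + 11, so a_0 = 6.
  12 = 1*11 + 1, so a_1 = 1.
  11 = 11*1 + 0, so a_2 = 11.
so x = [6; 1, 11].
Convergents (p_i = a_i*p_{i-1} + p_{i-2}, q_i = a_i*q_{i-1} + q_{i-2} with p_{-2}=0, p_{-1}=1, q_{-2}=1, q_{-1}=0), until the denominator exceeds 8:
  i=0: a_0=6, p_0 = 6*1 + 0 = 6, q_0 = 6*0 + 1 = 1.
  i=1: a_1=1, p_1 = 1*6 + 1 = 7, q_1 = 1*1 + 0 = 1.
  i=2: a_2=11, p_2 = 11*7 + 6 = 83, q_2 = 11*1 + 1 = 12.
q_2 = 12 > 8, so the last convergent with denominator <= 8 is p_1/q_1 = 7/1.
The closest fraction with denominator <= 8 is either p_1/q_1 or the intermediate fraction (k*p_1 + p_0)/(k*q_1 + q_0) with the largest k >= 1 whose denominator stays <= 8; these approach x as k grows, and every other convergent or intermediate fraction in range is farther away.
Largest k: floor((8 - q_0)/q_1) = floor((8 - 1)/1) = 7.
That gives (7*7 + 6)/(7*1 + 1) = 55/8.
Compare the errors: |x - 7/1| = |83*1 - 7*12|/(12*1) = 1/12, and |x - 55/8| = |83*8 - 55*12|/(12*8) = 4/96.
Cross-multiplying, 4*12 = 48 < 96 = 1*96, so 4/96 is smaller: the intermediate fraction 55/8 is closer to x than 7/1.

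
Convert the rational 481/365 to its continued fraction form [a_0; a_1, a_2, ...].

[1; 3, 6, 1, 4, 1, 2]

Run the Euclidean algorithm on 481 and 365; the successive quotients are the partial quotients a_0, a_1, ... (each step inverts the fractional part left over by the previous one):
  481 = 1*365 + 116, so a_0 = 1.
  365 = 3*116 + 17, so a_1 = 3.
  116 = 6*17 + 14, so a_2 = 6.
  17 = 1*14 + 3, so a_3 = 1.
  14 = 4*3 + 2, so a_4 = 4.
  3 = 1*2 + 1, so a_5 = 1.
  2 = 2*1 + 0, so a_6 = 2.
The remainder reaches 0 after 7 divisions, so the expansion has 7 partial quotients, read off in order.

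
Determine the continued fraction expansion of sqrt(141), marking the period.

[11; (1, 6, 1, 22)]

Write x_i = (sqrt(141) + m_i)/d_i with (m_0, d_0) = (0, 1). a_0 = floor(sqrt(141)) = 11, since 11^2 = 121 <= 141 < 144 = 12^2.
Iterate m_{i+1} = d_i*a_i - m_i, d_{i+1} = (141 - m_{i+1}^2)/d_i, a_{i+1} = floor((a_0 + m_{i+1})/d_{i+1}):
  m_1 = 1*11 - 0 = 11, d_1 = (141 - 11^2)/1 = 20/1 = 20, a_1 = floor((11 + 11)/20) = 1.
  m_2 = 20*1 - 11 = 9, d_2 = (141 - 9^2)/20 = 60/20 = 3, a_2 = floor((11 + 9)/3) = 6.
  m_3 = 3*6 - 9 = 9, d_3 = (141 - 9^2)/3 = 60/3 = 20, a_3 = floor((11 + 9)/20) = 1.
  m_4 = 20*1 - 9 = 11, d_4 = (141 - 11^2)/20 = 20/20 = 1, a_4 = floor((11 + 11)/1) = 22.
  m_5 = 1*22 - 11 = 11, d_5 = (141 - 11^2)/1 = 20/1 = 20: (m_5, d_5) = (m_1, d_1) = (11, 20), so from here the quotients repeat a_1, ..., a_4; the period length is 4.
Hence the expansion of sqrt(141) is a_0 = 11 followed by the repeating block 1, 6, 1, 22 (period 4).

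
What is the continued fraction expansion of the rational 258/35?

[7; 2, 1, 2, 4]

Run the Euclidean algorithm on 258 and 35; the successive quotients are the partial quotients a_0, a_1, ... (each step inverts the fractional part left over by the previous one):
  258 = 7*35 + 13, so a_0 = 7.
  35 = 2*13 + 9, so a_1 = 2.
  13 = 1*9 + 4, so a_2 = 1.
  9 = 2*4 + 1, so a_3 = 2.
  4 = 4*1 + 0, so a_4 = 4.
The remainder reaches 0 after 5 divisions, so the expansion has 5 partial quotients, read off in order.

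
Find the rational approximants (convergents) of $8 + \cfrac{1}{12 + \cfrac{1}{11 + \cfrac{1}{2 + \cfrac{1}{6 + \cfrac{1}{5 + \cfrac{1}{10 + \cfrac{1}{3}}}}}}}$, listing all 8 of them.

Using the convergent recurrence p_i = a_i*p_{i-1} + p_{i-2}, q_i = a_i*q_{i-1} + q_{i-2} with p_{-2}=0, p_{-1}=1, q_{-2}=1, q_{-1}=0:
  i=0: a_0=8, p_0 = 8*1 + 0 = 8, q_0 = 8*0 + 1 = 1.
  i=1: a_1=12, p_1 = 12*8 + 1 = 97, q_1 = 12*1 + 0 = 12.
  i=2: a_2=11, p_2 = 11*97 + 8 = 1075, q_2 = 11*12 + 1 = 133.
  i=3: a_3=2, p_3 = 2*1075 + 97 = 2247, q_3 = 2*133 + 12 = 278.
  i=4: a_4=6, p_4 = 6*2247 + 1075 = 14557, q_4 = 6*278 + 133 = 1801.
  i=5: a_5=5, p_5 = 5*14557 + 2247 = 75032, q_5 = 5*1801 + 278 = 9283.
  i=6: a_6=10, p_6 = 10*75032 + 14557 = 764877, q_6 = 10*9283 + 1801 = 94631.
  i=7: a_7=3, p_7 = 3*764877 + 75032 = 2369663, q_7 = 3*94631 + 9283 = 293176.

8/1, 97/12, 1075/133, 2247/278, 14557/1801, 75032/9283, 764877/94631, 2369663/293176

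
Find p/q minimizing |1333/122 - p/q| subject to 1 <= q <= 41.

Expand x = 1333/122 as a continued fraction with the Euclidean algorithm:
  1333 = 10*122 + 113, so a_0 = 10.
  122 = 1*113 + 9, so a_1 = 1.
  113 = 12*9 + 5, so a_2 = 12.
  9 = 1*5 + 4, so a_3 = 1.
  5 = 1*4 + 1, so a_4 = 1.
  4 = 4*1 + 0, so a_5 = 4.
so x = [10; 1, 12, 1, 1, 4].
Convergents (p_i = a_i*p_{i-1} + p_{i-2}, q_i = a_i*q_{i-1} + q_{i-2} with p_{-2}=0, p_{-1}=1, q_{-2}=1, q_{-1}=0), until the denominator exceeds 41:
  i=0: a_0=10, p_0 = 10*1 + 0 = 10, q_0 = 10*0 + 1 = 1.
  i=1: a_1=1, p_1 = 1*10 + 1 = 11, q_1 = 1*1 + 0 = 1.
  i=2: a_2=12, p_2 = 12*11 + 10 = 142, q_2 = 12*1 + 1 = 13.
  i=3: a_3=1, p_3 = 1*142 + 11 = 153, q_3 = 1*13 + 1 = 14.
  i=4: a_4=1, p_4 = 1*153 + 142 = 295, q_4 = 1*14 + 13 = 27.
  i=5: a_5=4, p_5 = 4*295 + 153 = 1333, q_5 = 4*27 + 14 = 122.
q_5 = 122 > 41, so the last convergent with denominator <= 41 is p_4/q_4 = 295/27.
The closest fraction with denominator <= 41 is either p_4/q_4 or the intermediate fraction (k*p_4 + p_3)/(k*q_4 + q_3) with the largest k >= 1 whose denominator stays <= 41; these approach x as k grows, and every other convergent or intermediate fraction in range is farther away.
Largest k: floor((41 - q_3)/q_4) = floor((41 - 14)/27) = 1.
That gives (1*295 + 153)/(1*27 + 14) = 448/41.
Compare the errors: |x - 295/27| = |1333*27 - 295*122|/(122*27) = 1/3294, and |x - 448/41| = |1333*41 - 448*122|/(122*41) = 3/5002.
Cross-multiplying, 1*5002 = 5002 < 9882 = 3*3294, so 1/3294 is smaller: the convergent 295/27 is closer to x than 448/41.

295/27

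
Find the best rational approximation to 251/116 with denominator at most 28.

13/6

Expand x = 251/116 as a continued fraction with the Euclidean algorithm:
  251 = 2*116 + 19, so a_0 = 2.
  116 = 6*19 + 2, so a_1 = 6.
  19 = 9*2 + 1, so a_2 = 9.
  2 = 2*1 + 0, so a_3 = 2.
so x = [2; 6, 9, 2].
Convergents (p_i = a_i*p_{i-1} + p_{i-2}, q_i = a_i*q_{i-1} + q_{i-2} with p_{-2}=0, p_{-1}=1, q_{-2}=1, q_{-1}=0), until the denominator exceeds 28:
  i=0: a_0=2, p_0 = 2*1 + 0 = 2, q_0 = 2*0 + 1 = 1.
  i=1: a_1=6, p_1 = 6*2 + 1 = 13, q_1 = 6*1 + 0 = 6.
  i=2: a_2=9, p_2 = 9*13 + 2 = 119, q_2 = 9*6 + 1 = 55.
q_2 = 55 > 28, so the last convergent with denominator <= 28 is p_1/q_1 = 13/6.
The closest fraction with denominator <= 28 is either p_1/q_1 or the intermediate fraction (k*p_1 + p_0)/(k*q_1 + q_0) with the largest k >= 1 whose denominator stays <= 28; these approach x as k grows, and every other convergent or intermediate fraction in range is farther away.
Largest k: floor((28 - q_0)/q_1) = floor((28 - 1)/6) = 4.
That gives (4*13 + 2)/(4*6 + 1) = 54/25.
Compare the errors: |x - 13/6| = |251*6 - 13*116|/(116*6) = 2/696, and |x - 54/25| = |251*25 - 54*116|/(116*25) = 11/2900.
Cross-multiplying, 2*2900 = 5800 < 7656 = 11*696, so 2/696 is smaller: the convergent 13/6 is closer to x than 54/25.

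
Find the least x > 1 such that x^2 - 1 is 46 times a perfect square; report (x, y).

First expand sqrt(46) as a continued fraction. With x_i = (sqrt(46) + m_i)/d_i and (m_0, d_0) = (0, 1): a_0 = floor(sqrt(46)) = 6, since 6^2 = 36 <= 46 < 49 = 7^2.
Iterate m_{i+1} = d_i*a_i - m_i, d_{i+1} = (46 - m_{i+1}^2)/d_i, a_{i+1} = floor((a_0 + m_{i+1})/d_{i+1}):
  m_1 = 1*6 - 0 = 6, d_1 = (46 - 6^2)/1 = 10/1 = 10, a_1 = floor((6 + 6)/10) = 1.
  m_2 = 10*1 - 6 = 4, d_2 = (46 - 4^2)/10 = 30/10 = 3, a_2 = floor((6 + 4)/3) = 3.
  m_3 = 3*3 - 4 = 5, d_3 = (46 - 5^2)/3 = 21/3 = 7, a_3 = floor((6 + 5)/7) = 1.
  m_4 = 7*1 - 5 = 2, d_4 = (46 - 2^2)/7 = 42/7 = 6, a_4 = floor((6 + 2)/6) = 1.
  m_5 = 6*1 - 2 = 4, d_5 = (46 - 4^2)/6 = 30/6 = 5, a_5 = floor((6 + 4)/5) = 2.
  m_6 = 5*2 - 4 = 6, d_6 = (46 - 6^2)/5 = 10/5 = 2, a_6 = floor((6 + 6)/2) = 6.
  m_7 = 2*6 - 6 = 6, d_7 = (46 - 6^2)/2 = 10/2 = 5, a_7 = floor((6 + 6)/5) = 2.
  m_8 = 5*2 - 6 = 4, d_8 = (46 - 4^2)/5 = 30/5 = 6, a_8 = floor((6 + 4)/6) = 1.
  m_9 = 6*1 - 4 = 2, d_9 = (46 - 2^2)/6 = 42/6 = 7, a_9 = floor((6 + 2)/7) = 1.
  m_10 = 7*1 - 2 = 5, d_10 = (46 - 5^2)/7 = 21/7 = 3, a_10 = floor((6 + 5)/3) = 3.
  m_11 = 3*3 - 5 = 4, d_11 = (46 - 4^2)/3 = 30/3 = 10, a_11 = floor((6 + 4)/10) = 1.
  m_12 = 10*1 - 4 = 6, d_12 = (46 - 6^2)/10 = 10/10 = 1, a_12 = floor((6 + 6)/1) = 12.
  m_13 = 1*12 - 6 = 6, d_13 = (46 - 6^2)/1 = 10/1 = 10: (m_13, d_13) = (m_1, d_1) = (6, 10), so from here the quotients repeat a_1, ..., a_12; the period length is 12.
So sqrt(46) = [6; (1, 3, 1, 1, 2, 6, 2, 1, 1, 3, 1, 12)] with period length k = 12.
k is even, so the fundamental solution of x^2 - 46y^2 = 1 is (p_{k-1}, q_{k-1}) = (p_11, q_11); compute convergents through index 11.
Convergents (p_i = a_i*p_{i-1} + p_{i-2}, q_i = a_i*q_{i-1} + q_{i-2} with p_{-2}=0, p_{-1}=1, q_{-2}=1, q_{-1}=0):
  i=0: a_0=6, p_0 = 6*1 + 0 = 6, q_0 = 6*0 + 1 = 1.
  i=1: a_1=1, p_1 = 1*6 + 1 = 7, q_1 = 1*1 + 0 = 1.
  i=2: a_2=3, p_2 = 3*7 + 6 = 27, q_2 = 3*1 + 1 = 4.
  i=3: a_3=1, p_3 = 1*27 + 7 = 34, q_3 = 1*4 + 1 = 5.
  i=4: a_4=1, p_4 = 1*34 + 27 = 61, q_4 = 1*5 + 4 = 9.
  i=5: a_5=2, p_5 = 2*61 + 34 = 156, q_5 = 2*9 + 5 = 23.
  i=6: a_6=6, p_6 = 6*156 + 61 = 997, q_6 = 6*23 + 9 = 147.
  i=7: a_7=2, p_7 = 2*997 + 156 = 2150, q_7 = 2*147 + 23 = 317.
  i=8: a_8=1, p_8 = 1*2150 + 997 = 3147, q_8 = 1*317 + 147 = 464.
  i=9: a_9=1, p_9 = 1*3147 + 2150 = 5297, q_9 = 1*464 + 317 = 781.
  i=10: a_10=3, p_10 = 3*5297 + 3147 = 19038, q_10 = 3*781 + 464 = 2807.
  i=11: a_11=1, p_11 = 1*19038 + 5297 = 24335, q_11 = 1*2807 + 781 = 3588.
Check: 24335^2 - 46*3588^2 = 592192225 - 592192224 = 1, so (x, y) = (24335, 3588) solves the equation, and by the theorem it is the least positive solution.

(x, y) = (24335, 3588)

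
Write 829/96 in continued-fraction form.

[8; 1, 1, 1, 2, 1, 8]

Run the Euclidean algorithm on 829 and 96; the successive quotients are the partial quotients a_0, a_1, ... (each step inverts the fractional part left over by the previous one):
  829 = 8*96 + 61, so a_0 = 8.
  96 = 1*61 + 35, so a_1 = 1.
  61 = 1*35 + 26, so a_2 = 1.
  35 = 1*26 + 9, so a_3 = 1.
  26 = 2*9 + 8, so a_4 = 2.
  9 = 1*8 + 1, so a_5 = 1.
  8 = 8*1 + 0, so a_6 = 8.
The remainder reaches 0 after 7 divisions, so the expansion has 7 partial quotients, read off in order.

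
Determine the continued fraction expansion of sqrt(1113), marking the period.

[33; (2, 1, 3, 3, 1, 8, 1, 3, 3, 1, 2, 66)]

Write x_i = (sqrt(1113) + m_i)/d_i with (m_0, d_0) = (0, 1). a_0 = floor(sqrt(1113)) = 33, since 33^2 = 1089 <= 1113 < 1156 = 34^2.
Iterate m_{i+1} = d_i*a_i - m_i, d_{i+1} = (1113 - m_{i+1}^2)/d_i, a_{i+1} = floor((a_0 + m_{i+1})/d_{i+1}):
  m_1 = 1*33 - 0 = 33, d_1 = (1113 - 33^2)/1 = 24/1 = 24, a_1 = floor((33 + 33)/24) = 2.
  m_2 = 24*2 - 33 = 15, d_2 = (1113 - 15^2)/24 = 888/24 = 37, a_2 = floor((33 + 15)/37) = 1.
  m_3 = 37*1 - 15 = 22, d_3 = (1113 - 22^2)/37 = 629/37 = 17, a_3 = floor((33 + 22)/17) = 3.
  m_4 = 17*3 - 22 = 29, d_4 = (1113 - 29^2)/17 = 272/17 = 16, a_4 = floor((33 + 29)/16) = 3.
  m_5 = 16*3 - 29 = 19, d_5 = (1113 - 19^2)/16 = 752/16 = 47, a_5 = floor((33 + 19)/47) = 1.
  m_6 = 47*1 - 19 = 28, d_6 = (1113 - 28^2)/47 = 329/47 = 7, a_6 = floor((33 + 28)/7) = 8.
  m_7 = 7*8 - 28 = 28, d_7 = (1113 - 28^2)/7 = 329/7 = 47, a_7 = floor((33 + 28)/47) = 1.
  m_8 = 47*1 - 28 = 19, d_8 = (1113 - 19^2)/47 = 752/47 = 16, a_8 = floor((33 + 19)/16) = 3.
  m_9 = 16*3 - 19 = 29, d_9 = (1113 - 29^2)/16 = 272/16 = 17, a_9 = floor((33 + 29)/17) = 3.
  m_10 = 17*3 - 29 = 22, d_10 = (1113 - 22^2)/17 = 629/17 = 37, a_10 = floor((33 + 22)/37) = 1.
  m_11 = 37*1 - 22 = 15, d_11 = (1113 - 15^2)/37 = 888/37 = 24, a_11 = floor((33 + 15)/24) = 2.
  m_12 = 24*2 - 15 = 33, d_12 = (1113 - 33^2)/24 = 24/24 = 1, a_12 = floor((33 + 33)/1) = 66.
  m_13 = 1*66 - 33 = 33, d_13 = (1113 - 33^2)/1 = 24/1 = 24: (m_13, d_13) = (m_1, d_1) = (33, 24), so from here the quotients repeat a_1, ..., a_12; the period length is 12.
Hence the expansion of sqrt(1113) is a_0 = 33 followed by the repeating block 2, 1, 3, 3, 1, 8, 1, 3, 3, 1, 2, 66 (period 12).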